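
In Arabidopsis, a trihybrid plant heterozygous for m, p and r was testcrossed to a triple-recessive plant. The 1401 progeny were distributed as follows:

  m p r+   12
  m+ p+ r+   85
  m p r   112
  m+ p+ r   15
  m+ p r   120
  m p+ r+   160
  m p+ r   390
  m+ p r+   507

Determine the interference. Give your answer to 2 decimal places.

0.45

The two most frequent reciprocal classes, m+ p r+ and m p+ r, are the parental types, so the F1 was m+ p r+ / m p+ r.
The two rarest classes, m p r+ and m+ p+ r, are the double crossovers. Comparing them with the parentals, only the m allele has switched, so m is the middle locus and the order is p – m – r.
p–m: (197 + 27)/1401 = 0.1599; m–r: (280 + 27)/1401 = 0.2191.
Expected DCO frequency = 0.1599 × 0.2191 ≈ 0.03503; observed = 27/1401 ≈ 0.01927.
Coefficient of coincidence = 0.01927/0.03503 ≈ 0.55; interference = 1 − 0.55 = 0.45.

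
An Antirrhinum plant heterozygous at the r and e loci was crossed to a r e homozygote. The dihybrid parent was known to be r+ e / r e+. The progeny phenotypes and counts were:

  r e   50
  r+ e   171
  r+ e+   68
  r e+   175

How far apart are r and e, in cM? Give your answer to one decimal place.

25.4 cM

The recombinant classes are r+ e+ and r e: 68 + 50 = 118.
Recombination frequency = 118/464 = 0.2543 ≈ 25.4%, i.e. 25.4 cM.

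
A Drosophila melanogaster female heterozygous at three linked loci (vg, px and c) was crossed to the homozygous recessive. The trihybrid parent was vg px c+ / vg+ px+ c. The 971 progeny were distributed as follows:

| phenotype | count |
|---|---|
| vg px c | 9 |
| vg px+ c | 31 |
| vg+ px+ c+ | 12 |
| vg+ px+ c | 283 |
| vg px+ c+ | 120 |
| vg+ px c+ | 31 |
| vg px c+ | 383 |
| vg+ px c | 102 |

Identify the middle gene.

c

The two rarest classes, vg px c and vg+ px+ c+, are the double crossovers. Comparing them with the parentals, only the c allele has switched, so c is the middle locus and the order is px – c – vg.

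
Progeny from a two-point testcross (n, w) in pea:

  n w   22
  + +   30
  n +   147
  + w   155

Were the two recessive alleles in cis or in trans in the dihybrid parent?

trans

The two most frequent classes are + w (155) and n + (147); these are the parental (non-recombinant) types.
So the F1 carried + w on one chromosome and n + on the other — the recessive alleles are on opposite chromosomes (trans / repulsion).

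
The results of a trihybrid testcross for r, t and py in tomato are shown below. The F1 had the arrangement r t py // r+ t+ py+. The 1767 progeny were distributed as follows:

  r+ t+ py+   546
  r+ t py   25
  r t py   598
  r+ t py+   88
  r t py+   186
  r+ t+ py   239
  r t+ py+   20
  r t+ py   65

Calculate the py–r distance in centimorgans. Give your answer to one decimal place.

The two rarest classes, r+ t py and r t+ py+, are the double crossovers. Comparing them with the parentals, only the r allele has switched, so r is the middle locus and the order is py – r – t.
Crossovers in the py–r interval produce the single-crossover classes r t py+ and r+ t+ py (186 + 239 = 425) plus the double crossovers (45).
RF(py–r) = (425 + 45) / 1767 = 470/1767 = 0.2660 → 26.6 centimorgans.

26.6 centimorgans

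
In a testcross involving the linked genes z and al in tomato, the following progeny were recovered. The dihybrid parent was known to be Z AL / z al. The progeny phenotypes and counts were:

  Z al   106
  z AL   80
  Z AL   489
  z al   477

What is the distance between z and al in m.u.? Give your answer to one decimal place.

The recombinant classes are Z al and z AL: 106 + 80 = 186.
Recombination frequency = 186/1152 = 0.1615 ≈ 16.1%, i.e. 16.1 m.u.

16.1 m.u.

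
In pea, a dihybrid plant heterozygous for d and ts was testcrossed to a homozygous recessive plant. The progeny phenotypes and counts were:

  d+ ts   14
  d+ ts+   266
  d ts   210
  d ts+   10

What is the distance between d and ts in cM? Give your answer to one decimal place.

4.8 cM

The two most frequent classes, d+ ts+ (266) and d ts (210), are the parental types, so the F1 was d+ ts+ / d ts.
The recombinant classes are d+ ts and d ts+: 14 + 10 = 24.
Recombination frequency = 24/500 = 0.0480 ≈ 4.8%, i.e. 4.8 cM.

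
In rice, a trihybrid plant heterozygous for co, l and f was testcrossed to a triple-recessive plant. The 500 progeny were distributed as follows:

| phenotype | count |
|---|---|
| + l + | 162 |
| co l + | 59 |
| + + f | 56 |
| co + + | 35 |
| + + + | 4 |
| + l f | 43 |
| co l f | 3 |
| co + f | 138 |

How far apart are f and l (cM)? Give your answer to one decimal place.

17.0 cM

The two most frequent reciprocal classes, co + f and + l +, are the parental types, so the F1 was co + f / + l +.
The two rarest classes, co l f and + + +, are the double crossovers. Comparing them with the parentals, only the l allele has switched, so l is the middle locus and the order is co – l – f.
Crossovers in the l–f interval produce the single-crossover classes co + + and + l f (35 + 43 = 78) plus the double crossovers (7).
RF(l–f) = (78 + 7) / 500 = 85/500 = 0.1700 → 17.0 cM.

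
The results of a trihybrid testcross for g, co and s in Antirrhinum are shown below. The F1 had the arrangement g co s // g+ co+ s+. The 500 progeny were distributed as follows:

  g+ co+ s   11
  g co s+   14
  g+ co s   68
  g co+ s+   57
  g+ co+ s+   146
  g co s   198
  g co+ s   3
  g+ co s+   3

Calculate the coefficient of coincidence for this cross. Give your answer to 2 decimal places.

0.74

The two rarest classes, g co+ s and g+ co s+, are the double crossovers. Comparing them with the parentals, only the co allele has switched, so co is the middle locus and the order is g – co – s.
g–co: (125 + 6)/500 = 0.2620; co–s: (25 + 6)/500 = 0.0620.
Expected DCO frequency = 0.2620 × 0.0620 ≈ 0.01624; observed = 6/500 ≈ 0.01200.
Coefficient of coincidence = 0.01200/0.01624 ≈ 0.74.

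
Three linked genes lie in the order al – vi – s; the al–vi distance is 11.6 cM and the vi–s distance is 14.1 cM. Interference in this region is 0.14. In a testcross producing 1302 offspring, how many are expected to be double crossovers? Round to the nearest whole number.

18

Map distances give recombination frequencies of 0.116 and 0.141 for the two intervals.
With interference 0.14 (so coincidence = 0.86), expected double-crossover frequency = 0.116 × 0.141 × 0.86 = 0.01407.
Expected number = 0.01407 × 1302 = 18.31 ≈ 18.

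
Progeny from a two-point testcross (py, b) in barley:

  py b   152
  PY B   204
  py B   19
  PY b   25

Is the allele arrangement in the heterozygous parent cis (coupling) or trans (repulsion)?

The two most frequent classes are PY B (204) and py b (152); these are the parental (non-recombinant) types.
So the F1 carried PY B on one chromosome and py b on the other — the recessive alleles are on the same chromosome (cis / coupling).

cis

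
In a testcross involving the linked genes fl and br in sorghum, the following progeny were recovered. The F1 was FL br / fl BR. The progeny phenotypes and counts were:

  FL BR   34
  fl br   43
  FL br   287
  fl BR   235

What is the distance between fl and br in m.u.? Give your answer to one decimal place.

The recombinant classes are FL BR and fl br: 34 + 43 = 77.
Recombination frequency = 77/599 = 0.1285 ≈ 12.9%, i.e. 12.9 m.u.

12.9 m.u.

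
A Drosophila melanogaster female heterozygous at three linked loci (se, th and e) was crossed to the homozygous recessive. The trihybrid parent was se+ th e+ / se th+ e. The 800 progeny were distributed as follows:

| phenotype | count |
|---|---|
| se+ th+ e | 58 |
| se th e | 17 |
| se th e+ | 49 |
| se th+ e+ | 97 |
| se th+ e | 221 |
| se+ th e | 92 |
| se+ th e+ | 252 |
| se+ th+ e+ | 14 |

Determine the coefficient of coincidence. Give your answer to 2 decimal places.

The two rarest classes, se+ th+ e+ and se th e, are the double crossovers. Comparing them with the parentals, only the th allele has switched, so th is the middle locus and the order is se – th – e.
se–th: (107 + 31)/800 = 0.1725; th–e: (189 + 31)/800 = 0.2750.
Expected DCO frequency = 0.1725 × 0.2750 ≈ 0.04744; observed = 31/800 ≈ 0.03875.
Coefficient of coincidence = 0.03875/0.04744 ≈ 0.82.

0.82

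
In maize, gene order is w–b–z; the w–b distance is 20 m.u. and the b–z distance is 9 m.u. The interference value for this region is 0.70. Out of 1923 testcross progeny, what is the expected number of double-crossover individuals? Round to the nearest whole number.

10

Map distances give recombination frequencies of 0.200 and 0.090 for the two intervals.
With interference 0.70 (so coincidence = 0.30), expected double-crossover frequency = 0.200 × 0.090 × 0.30 = 0.00540.
Expected number = 0.00540 × 1923 = 10.38 ≈ 10.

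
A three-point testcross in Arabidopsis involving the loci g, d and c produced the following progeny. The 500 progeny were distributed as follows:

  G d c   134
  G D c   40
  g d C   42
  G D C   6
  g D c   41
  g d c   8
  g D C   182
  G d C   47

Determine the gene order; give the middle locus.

g

The two most frequent reciprocal classes, G d c and g D C, are the parental types, so the F1 was G d c / g D C.
The two rarest classes, g d c and G D C, are the double crossovers. Comparing them with the parentals, only the g allele has switched, so g is the middle locus and the order is c – g – d.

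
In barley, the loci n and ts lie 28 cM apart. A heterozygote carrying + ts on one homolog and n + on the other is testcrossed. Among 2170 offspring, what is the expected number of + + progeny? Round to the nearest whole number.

A map distance of 28 cM corresponds to a recombination frequency of 0.280.
The F1 is + ts / n +, so + + is a recombinant gamete class with expected frequency r/2 = 0.280/2 = 0.1400.
Expected number = 0.1400 × 2170 = 303.80 ≈ 304.

304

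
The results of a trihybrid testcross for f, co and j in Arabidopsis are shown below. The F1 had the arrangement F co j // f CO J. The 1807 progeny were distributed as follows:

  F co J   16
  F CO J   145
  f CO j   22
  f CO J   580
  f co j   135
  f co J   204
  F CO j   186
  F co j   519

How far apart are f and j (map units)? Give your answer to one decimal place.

17.6 map units

The two rarest classes, F co J and f CO j, are the double crossovers. Comparing them with the parentals, only the j allele has switched, so j is the middle locus and the order is co – j – f.
Crossovers in the j–f interval produce the single-crossover classes f co j and F CO J (135 + 145 = 280) plus the double crossovers (38).
RF(j–f) = (280 + 38) / 1807 = 318/1807 = 0.1760 → 17.6 map units.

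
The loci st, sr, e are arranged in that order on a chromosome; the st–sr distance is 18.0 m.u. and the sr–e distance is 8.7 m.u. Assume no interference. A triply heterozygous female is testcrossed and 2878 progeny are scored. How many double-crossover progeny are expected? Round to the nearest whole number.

45

Map distances give recombination frequencies of 0.180 and 0.087 for the two intervals.
With no interference, expected double-crossover frequency = 0.180 × 0.087 = 0.01566.
Expected number = 0.01566 × 2878 = 45.07 ≈ 45.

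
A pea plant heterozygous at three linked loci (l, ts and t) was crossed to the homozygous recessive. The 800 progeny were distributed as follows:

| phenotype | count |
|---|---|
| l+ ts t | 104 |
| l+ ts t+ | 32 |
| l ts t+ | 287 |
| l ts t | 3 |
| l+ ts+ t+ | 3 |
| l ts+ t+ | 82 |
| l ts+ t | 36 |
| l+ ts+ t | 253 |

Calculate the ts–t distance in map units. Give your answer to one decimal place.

The two most frequent reciprocal classes, l ts t+ and l+ ts+ t, are the parental types, so the F1 was l ts t+ / l+ ts+ t.
The two rarest classes, l ts t and l+ ts+ t+, are the double crossovers. Comparing them with the parentals, only the t allele has switched, so t is the middle locus and the order is l – t – ts.
Crossovers in the t–ts interval produce the single-crossover classes l ts+ t+ and l+ ts t (82 + 104 = 186) plus the double crossovers (6).
RF(t–ts) = (186 + 6) / 800 = 192/800 = 0.2400 → 24.0 map units.

24.0 map units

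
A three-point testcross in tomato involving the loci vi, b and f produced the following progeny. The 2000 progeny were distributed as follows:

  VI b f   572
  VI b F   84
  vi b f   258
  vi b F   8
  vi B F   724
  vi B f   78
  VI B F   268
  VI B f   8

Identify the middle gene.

The two most frequent reciprocal classes, vi B F and VI b f, are the parental types, so the F1 was vi B F / VI b f.
The two rarest classes, vi b F and VI B f, are the double crossovers. Comparing them with the parentals, only the b allele has switched, so b is the middle locus and the order is vi – b – f.

b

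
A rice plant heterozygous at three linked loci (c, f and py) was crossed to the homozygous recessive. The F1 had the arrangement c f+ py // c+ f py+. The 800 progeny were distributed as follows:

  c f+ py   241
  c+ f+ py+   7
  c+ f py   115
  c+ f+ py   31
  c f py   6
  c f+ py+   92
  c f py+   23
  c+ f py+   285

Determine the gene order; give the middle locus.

f

The two rarest classes, c f py and c+ f+ py+, are the double crossovers. Comparing them with the parentals, only the f allele has switched, so f is the middle locus and the order is c – f – py.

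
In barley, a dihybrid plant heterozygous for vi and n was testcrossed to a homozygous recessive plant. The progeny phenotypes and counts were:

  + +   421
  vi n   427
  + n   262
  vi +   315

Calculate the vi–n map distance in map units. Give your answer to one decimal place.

The two most frequent classes, + + (421) and vi n (427), are the parental types, so the F1 was + + / vi n.
The recombinant classes are + n and vi +: 262 + 315 = 577.
Recombination frequency = 577/1425 = 0.4049 ≈ 40.5%, i.e. 40.5 map units.

40.5 map units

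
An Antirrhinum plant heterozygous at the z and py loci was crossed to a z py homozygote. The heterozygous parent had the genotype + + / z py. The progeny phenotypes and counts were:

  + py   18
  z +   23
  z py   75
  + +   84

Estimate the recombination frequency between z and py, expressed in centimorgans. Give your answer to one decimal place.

20.5 centimorgans

The recombinant classes are + py and z +: 18 + 23 = 41.
Recombination frequency = 41/200 = 0.2050 ≈ 20.5%, i.e. 20.5 centimorgans.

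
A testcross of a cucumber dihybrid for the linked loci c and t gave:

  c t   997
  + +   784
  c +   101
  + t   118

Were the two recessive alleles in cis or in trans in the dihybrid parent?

The two most frequent classes are + + (784) and c t (997); these are the parental (non-recombinant) types.
So the F1 carried + + on one chromosome and c t on the other — the recessive alleles are on the same chromosome (cis / coupling).

cis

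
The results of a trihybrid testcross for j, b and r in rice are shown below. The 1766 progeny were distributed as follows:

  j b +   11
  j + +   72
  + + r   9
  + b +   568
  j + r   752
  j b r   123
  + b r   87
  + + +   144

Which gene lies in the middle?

j

The two most frequent reciprocal classes, + b + and j + r, are the parental types, so the F1 was + b + / j + r.
The two rarest classes, j b + and + + r, are the double crossovers. Comparing them with the parentals, only the j allele has switched, so j is the middle locus and the order is r – j – b.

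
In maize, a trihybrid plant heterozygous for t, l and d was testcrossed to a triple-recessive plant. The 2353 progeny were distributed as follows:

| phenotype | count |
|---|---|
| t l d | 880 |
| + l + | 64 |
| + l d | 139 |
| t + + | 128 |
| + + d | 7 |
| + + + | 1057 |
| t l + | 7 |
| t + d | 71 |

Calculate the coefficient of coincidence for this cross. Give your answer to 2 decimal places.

0.79

The two most frequent reciprocal classes, t l d and + + +, are the parental types, so the F1 was t l d / + + +.
The two rarest classes, t l + and + + d, are the double crossovers. Comparing them with the parentals, only the d allele has switched, so d is the middle locus and the order is t – d – l.
t–d: (267 + 14)/2353 = 0.1194; d–l: (135 + 14)/2353 = 0.0633.
Expected DCO frequency = 0.1194 × 0.0633 ≈ 0.00756; observed = 14/2353 ≈ 0.00595.
Coefficient of coincidence = 0.00595/0.00756 ≈ 0.79.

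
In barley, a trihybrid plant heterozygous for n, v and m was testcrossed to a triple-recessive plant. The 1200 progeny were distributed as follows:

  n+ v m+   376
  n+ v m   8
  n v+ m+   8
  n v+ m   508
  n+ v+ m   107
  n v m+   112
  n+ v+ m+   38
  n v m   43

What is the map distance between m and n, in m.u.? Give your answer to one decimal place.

The two most frequent reciprocal classes, n v+ m and n+ v m+, are the parental types, so the F1 was n v+ m / n+ v m+.
The two rarest classes, n v+ m+ and n+ v m, are the double crossovers. Comparing them with the parentals, only the m allele has switched, so m is the middle locus and the order is n – m – v.
Crossovers in the n–m interval produce the single-crossover classes n+ v+ m and n v m+ (107 + 112 = 219) plus the double crossovers (16).
RF(n–m) = (219 + 16) / 1200 = 235/1200 = 0.1958 → 19.6 m.u.

19.6 m.u.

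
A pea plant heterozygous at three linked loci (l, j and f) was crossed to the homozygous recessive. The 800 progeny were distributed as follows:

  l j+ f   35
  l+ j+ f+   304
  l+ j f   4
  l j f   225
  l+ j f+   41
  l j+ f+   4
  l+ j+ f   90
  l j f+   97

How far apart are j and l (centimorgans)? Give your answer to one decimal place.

10.5 centimorgans

The two most frequent reciprocal classes, l j f and l+ j+ f+, are the parental types, so the F1 was l j f / l+ j+ f+.
The two rarest classes, l+ j f and l j+ f+, are the double crossovers. Comparing them with the parentals, only the l allele has switched, so l is the middle locus and the order is j – l – f.
Crossovers in the j–l interval produce the single-crossover classes l j+ f and l+ j f+ (35 + 41 = 76) plus the double crossovers (8).
RF(j–l) = (76 + 8) / 800 = 84/800 = 0.1050 → 10.5 centimorgans.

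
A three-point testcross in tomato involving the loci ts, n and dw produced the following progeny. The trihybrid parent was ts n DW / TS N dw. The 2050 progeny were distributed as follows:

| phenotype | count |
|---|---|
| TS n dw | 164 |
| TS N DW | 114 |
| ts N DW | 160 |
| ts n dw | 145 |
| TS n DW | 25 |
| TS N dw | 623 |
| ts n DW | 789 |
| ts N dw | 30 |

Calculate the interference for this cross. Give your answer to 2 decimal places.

The two rarest classes, TS n DW and ts N dw, are the double crossovers. Comparing them with the parentals, only the ts allele has switched, so ts is the middle locus and the order is dw – ts – n.
dw–ts: (259 + 55)/2050 = 0.1532; ts–n: (324 + 55)/2050 = 0.1849.
Expected DCO frequency = 0.1532 × 0.1849 ≈ 0.02833; observed = 55/2050 ≈ 0.02683.
Coefficient of coincidence = 0.02683/0.02833 ≈ 0.95; interference = 1 − 0.95 = 0.05.

0.05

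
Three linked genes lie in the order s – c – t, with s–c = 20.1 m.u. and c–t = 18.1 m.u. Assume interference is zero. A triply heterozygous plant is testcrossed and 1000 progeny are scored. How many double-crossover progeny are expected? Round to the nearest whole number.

36

Map distances give recombination frequencies of 0.201 and 0.181 for the two intervals.
With no interference, expected double-crossover frequency = 0.201 × 0.181 = 0.03638.
Expected number = 0.03638 × 1000 = 36.38 ≈ 36.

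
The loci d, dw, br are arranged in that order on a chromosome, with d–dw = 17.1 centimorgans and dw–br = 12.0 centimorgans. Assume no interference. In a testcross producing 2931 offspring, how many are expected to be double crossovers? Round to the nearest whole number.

Map distances give recombination frequencies of 0.171 and 0.120 for the two intervals.
With no interference, expected double-crossover frequency = 0.171 × 0.120 = 0.02052.
Expected number = 0.02052 × 2931 = 60.14 ≈ 60.

60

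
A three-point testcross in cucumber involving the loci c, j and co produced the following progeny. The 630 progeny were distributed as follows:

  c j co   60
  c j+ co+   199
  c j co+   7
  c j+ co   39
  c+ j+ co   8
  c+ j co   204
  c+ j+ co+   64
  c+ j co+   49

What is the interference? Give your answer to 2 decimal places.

The two most frequent reciprocal classes, c j+ co+ and c+ j co, are the parental types, so the F1 was c j+ co+ / c+ j co.
The two rarest classes, c j co+ and c+ j+ co, are the double crossovers. Comparing them with the parentals, only the j allele has switched, so j is the middle locus and the order is co – j – c.
co–j: (88 + 15)/630 = 0.1635; j–c: (124 + 15)/630 = 0.2206.
Expected DCO frequency = 0.1635 × 0.2206 ≈ 0.03607; observed = 15/630 ≈ 0.02381.
Coefficient of coincidence = 0.02381/0.03607 ≈ 0.66; interference = 1 − 0.66 = 0.34.

0.34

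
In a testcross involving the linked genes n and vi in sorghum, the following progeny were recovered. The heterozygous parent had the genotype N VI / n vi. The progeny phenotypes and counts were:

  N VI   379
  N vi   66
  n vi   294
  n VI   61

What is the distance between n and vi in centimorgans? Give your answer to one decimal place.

15.9 centimorgans

The recombinant classes are N vi and n VI: 66 + 61 = 127.
Recombination frequency = 127/800 = 0.1588 ≈ 15.9%, i.e. 15.9 centimorgans.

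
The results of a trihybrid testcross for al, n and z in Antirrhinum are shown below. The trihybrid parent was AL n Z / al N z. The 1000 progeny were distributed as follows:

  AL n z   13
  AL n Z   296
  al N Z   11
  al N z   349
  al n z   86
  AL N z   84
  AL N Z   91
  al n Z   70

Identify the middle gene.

The two rarest classes, AL n z and al N Z, are the double crossovers. Comparing them with the parentals, only the z allele has switched, so z is the middle locus and the order is al – z – n.

z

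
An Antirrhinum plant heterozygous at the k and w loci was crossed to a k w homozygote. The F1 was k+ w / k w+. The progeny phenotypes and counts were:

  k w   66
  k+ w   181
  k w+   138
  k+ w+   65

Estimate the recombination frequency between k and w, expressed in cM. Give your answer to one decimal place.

The recombinant classes are k+ w+ and k w: 65 + 66 = 131.
Recombination frequency = 131/450 = 0.2911 ≈ 29.1%, i.e. 29.1 cM.

29.1 cM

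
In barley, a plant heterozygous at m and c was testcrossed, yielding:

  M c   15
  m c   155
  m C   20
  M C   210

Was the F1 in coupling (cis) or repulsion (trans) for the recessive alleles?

The two most frequent classes are M C (210) and m c (155); these are the parental (non-recombinant) types.
So the F1 carried M C on one chromosome and m c on the other — the recessive alleles are on the same chromosome (cis / coupling).

cis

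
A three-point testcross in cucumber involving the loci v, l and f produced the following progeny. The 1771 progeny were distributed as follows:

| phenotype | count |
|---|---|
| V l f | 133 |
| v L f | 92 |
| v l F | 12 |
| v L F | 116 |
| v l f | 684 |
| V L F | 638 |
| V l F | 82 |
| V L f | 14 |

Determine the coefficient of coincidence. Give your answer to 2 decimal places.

0.84

The two most frequent reciprocal classes, v l f and V L F, are the parental types, so the F1 was v l f / V L F.
The two rarest classes, v l F and V L f, are the double crossovers. Comparing them with the parentals, only the f allele has switched, so f is the middle locus and the order is l – f – v.
l–f: (174 + 26)/1771 = 0.1129; f–v: (249 + 26)/1771 = 0.1553.
Expected DCO frequency = 0.1129 × 0.1553 ≈ 0.01753; observed = 26/1771 ≈ 0.01468.
Coefficient of coincidence = 0.01468/0.01753 ≈ 0.84.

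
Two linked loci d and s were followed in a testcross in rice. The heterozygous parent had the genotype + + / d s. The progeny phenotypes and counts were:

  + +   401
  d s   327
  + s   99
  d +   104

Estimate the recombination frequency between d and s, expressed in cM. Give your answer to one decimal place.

The recombinant classes are + s and d +: 99 + 104 = 203.
Recombination frequency = 203/931 = 0.2180 ≈ 21.8%, i.e. 21.8 cM.

21.8 cM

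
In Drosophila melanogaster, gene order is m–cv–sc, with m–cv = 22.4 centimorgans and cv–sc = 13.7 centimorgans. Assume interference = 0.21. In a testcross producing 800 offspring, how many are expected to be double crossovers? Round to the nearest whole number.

Map distances give recombination frequencies of 0.224 and 0.137 for the two intervals.
With interference 0.21 (so coincidence = 0.79), expected double-crossover frequency = 0.224 × 0.137 × 0.79 = 0.02424.
Expected number = 0.02424 × 800 = 19.39 ≈ 19.

19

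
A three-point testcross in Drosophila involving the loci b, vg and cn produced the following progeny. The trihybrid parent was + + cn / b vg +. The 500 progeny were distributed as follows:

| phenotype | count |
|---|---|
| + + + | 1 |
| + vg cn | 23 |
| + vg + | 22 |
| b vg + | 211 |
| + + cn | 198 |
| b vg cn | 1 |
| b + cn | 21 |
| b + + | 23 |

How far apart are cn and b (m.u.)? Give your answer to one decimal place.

The two rarest classes, + + + and b vg cn, are the double crossovers. Comparing them with the parentals, only the cn allele has switched, so cn is the middle locus and the order is vg – cn – b.
Crossovers in the cn–b interval produce the single-crossover classes b + cn and + vg + (21 + 22 = 43) plus the double crossovers (2).
RF(cn–b) = (43 + 2) / 500 = 45/500 = 0.0900 → 9.0 m.u.

9.0 m.u.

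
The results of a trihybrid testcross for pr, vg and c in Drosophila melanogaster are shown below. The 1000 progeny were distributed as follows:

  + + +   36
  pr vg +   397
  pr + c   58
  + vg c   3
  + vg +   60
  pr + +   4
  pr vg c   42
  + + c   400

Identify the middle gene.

The two most frequent reciprocal classes, pr vg + and + + c, are the parental types, so the F1 was pr vg + / + + c.
The two rarest classes, pr + + and + vg c, are the double crossovers. Comparing them with the parentals, only the vg allele has switched, so vg is the middle locus and the order is pr – vg – c.

vg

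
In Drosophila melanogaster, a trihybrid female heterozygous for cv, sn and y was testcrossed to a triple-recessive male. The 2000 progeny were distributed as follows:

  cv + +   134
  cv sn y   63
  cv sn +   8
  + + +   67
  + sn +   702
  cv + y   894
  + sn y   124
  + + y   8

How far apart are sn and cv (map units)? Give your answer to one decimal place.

7.3 map units

The two most frequent reciprocal classes, cv + y and + sn +, are the parental types, so the F1 was cv + y / + sn +.
The two rarest classes, + + y and cv sn +, are the double crossovers. Comparing them with the parentals, only the cv allele has switched, so cv is the middle locus and the order is sn – cv – y.
Crossovers in the sn–cv interval produce the single-crossover classes cv sn y and + + + (63 + 67 = 130) plus the double crossovers (16).
RF(sn–cv) = (130 + 16) / 2000 = 146/2000 = 0.0730 → 7.3 map units.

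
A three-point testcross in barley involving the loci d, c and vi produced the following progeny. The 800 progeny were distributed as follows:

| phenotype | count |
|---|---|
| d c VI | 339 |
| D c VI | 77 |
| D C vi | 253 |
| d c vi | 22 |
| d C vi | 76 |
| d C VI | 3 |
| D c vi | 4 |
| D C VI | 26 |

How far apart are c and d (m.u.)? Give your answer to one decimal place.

The two most frequent reciprocal classes, D C vi and d c VI, are the parental types, so the F1 was D C vi / d c VI.
The two rarest classes, D c vi and d C VI, are the double crossovers. Comparing them with the parentals, only the c allele has switched, so c is the middle locus and the order is d – c – vi.
Crossovers in the d–c interval produce the single-crossover classes d C vi and D c VI (76 + 77 = 153) plus the double crossovers (7).
RF(d–c) = (153 + 7) / 800 = 160/800 = 0.2000 → 20.0 m.u.

20.0 m.u.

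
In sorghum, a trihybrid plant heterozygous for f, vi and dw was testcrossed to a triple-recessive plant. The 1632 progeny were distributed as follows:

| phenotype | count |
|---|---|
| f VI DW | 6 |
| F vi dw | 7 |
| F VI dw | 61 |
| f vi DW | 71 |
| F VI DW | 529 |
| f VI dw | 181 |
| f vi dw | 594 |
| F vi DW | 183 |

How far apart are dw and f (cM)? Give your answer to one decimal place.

The two most frequent reciprocal classes, F VI DW and f vi dw, are the parental types, so the F1 was F VI DW / f vi dw.
The two rarest classes, f VI DW and F vi dw, are the double crossovers. Comparing them with the parentals, only the f allele has switched, so f is the middle locus and the order is vi – f – dw.
Crossovers in the f–dw interval produce the single-crossover classes F VI dw and f vi DW (61 + 71 = 132) plus the double crossovers (13).
RF(f–dw) = (132 + 13) / 1632 = 145/1632 = 0.0888 → 8.9 cM.

8.9 cM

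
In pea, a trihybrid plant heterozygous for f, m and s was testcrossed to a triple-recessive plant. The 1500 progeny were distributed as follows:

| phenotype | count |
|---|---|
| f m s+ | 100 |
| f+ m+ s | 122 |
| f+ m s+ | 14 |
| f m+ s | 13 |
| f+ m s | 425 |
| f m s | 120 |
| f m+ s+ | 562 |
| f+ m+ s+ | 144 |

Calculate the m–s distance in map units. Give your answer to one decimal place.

The two most frequent reciprocal classes, f m+ s+ and f+ m s, are the parental types, so the F1 was f m+ s+ / f+ m s.
The two rarest classes, f m+ s and f+ m s+, are the double crossovers. Comparing them with the parentals, only the s allele has switched, so s is the middle locus and the order is m – s – f.
Crossovers in the m–s interval produce the single-crossover classes f m s+ and f+ m+ s (100 + 122 = 222) plus the double crossovers (27).
RF(m–s) = (222 + 27) / 1500 = 249/1500 = 0.1660 → 16.6 map units.

16.6 map units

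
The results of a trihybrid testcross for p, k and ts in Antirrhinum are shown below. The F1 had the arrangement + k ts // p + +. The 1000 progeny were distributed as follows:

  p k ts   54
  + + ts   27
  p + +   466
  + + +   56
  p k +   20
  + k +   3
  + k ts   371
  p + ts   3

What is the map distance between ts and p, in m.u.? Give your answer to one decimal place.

The two rarest classes, + k + and p + ts, are the double crossovers. Comparing them with the parentals, only the ts allele has switched, so ts is the middle locus and the order is p – ts – k.
Crossovers in the p–ts interval produce the single-crossover classes p k ts and + + + (54 + 56 = 110) plus the double crossovers (6).
RF(p–ts) = (110 + 6) / 1000 = 116/1000 = 0.1160 → 11.6 m.u.

11.6 m.u.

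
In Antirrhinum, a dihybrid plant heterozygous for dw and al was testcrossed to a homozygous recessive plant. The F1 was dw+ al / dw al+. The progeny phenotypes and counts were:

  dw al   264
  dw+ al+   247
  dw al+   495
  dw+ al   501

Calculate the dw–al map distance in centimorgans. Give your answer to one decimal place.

The recombinant classes are dw+ al+ and dw al: 247 + 264 = 511.
Recombination frequency = 511/1507 = 0.3391 ≈ 33.9%, i.e. 33.9 centimorgans.

33.9 centimorgans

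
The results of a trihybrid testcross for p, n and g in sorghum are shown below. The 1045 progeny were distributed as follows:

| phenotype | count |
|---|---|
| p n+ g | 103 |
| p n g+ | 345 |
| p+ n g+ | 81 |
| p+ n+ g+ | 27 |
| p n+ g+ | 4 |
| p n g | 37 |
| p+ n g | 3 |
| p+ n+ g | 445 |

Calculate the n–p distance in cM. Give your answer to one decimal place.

The two most frequent reciprocal classes, p+ n+ g and p n g+, are the parental types, so the F1 was p+ n+ g / p n g+.
The two rarest classes, p+ n g and p n+ g+, are the double crossovers. Comparing them with the parentals, only the n allele has switched, so n is the middle locus and the order is p – n – g.
Crossovers in the p–n interval produce the single-crossover classes p n+ g and p+ n g+ (103 + 81 = 184) plus the double crossovers (7).
RF(p–n) = (184 + 7) / 1045 = 191/1045 = 0.1828 → 18.3 cM.

18.3 cM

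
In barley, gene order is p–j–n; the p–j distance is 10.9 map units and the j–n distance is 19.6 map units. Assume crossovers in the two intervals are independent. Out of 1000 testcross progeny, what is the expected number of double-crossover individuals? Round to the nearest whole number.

Map distances give recombination frequencies of 0.109 and 0.196 for the two intervals.
With no interference, expected double-crossover frequency = 0.109 × 0.196 = 0.02136.
Expected number = 0.02136 × 1000 = 21.36 ≈ 21.

21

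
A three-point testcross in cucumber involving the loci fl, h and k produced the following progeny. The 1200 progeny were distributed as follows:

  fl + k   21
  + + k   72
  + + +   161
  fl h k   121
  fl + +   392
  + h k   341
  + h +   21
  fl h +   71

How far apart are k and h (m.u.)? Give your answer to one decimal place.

15.4 m.u.

The two most frequent reciprocal classes, fl + + and + h k, are the parental types, so the F1 was fl + + / + h k.
The two rarest classes, fl + k and + h +, are the double crossovers. Comparing them with the parentals, only the k allele has switched, so k is the middle locus and the order is fl – k – h.
Crossovers in the k–h interval produce the single-crossover classes fl h + and + + k (71 + 72 = 143) plus the double crossovers (42).
RF(k–h) = (143 + 42) / 1200 = 185/1200 = 0.1542 → 15.4 m.u.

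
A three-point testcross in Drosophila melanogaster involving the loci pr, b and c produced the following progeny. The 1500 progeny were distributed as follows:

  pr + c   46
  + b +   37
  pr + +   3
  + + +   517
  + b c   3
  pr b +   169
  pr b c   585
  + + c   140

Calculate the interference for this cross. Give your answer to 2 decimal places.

0.68

The two most frequent reciprocal classes, + + + and pr b c, are the parental types, so the F1 was + + + / pr b c.
The two rarest classes, pr + + and + b c, are the double crossovers. Comparing them with the parentals, only the pr allele has switched, so pr is the middle locus and the order is c – pr – b.
c–pr: (309 + 6)/1500 = 0.2100; pr–b: (83 + 6)/1500 = 0.0593.
Expected DCO frequency = 0.2100 × 0.0593 ≈ 0.01245; observed = 6/1500 ≈ 0.00400.
Coefficient of coincidence = 0.00400/0.01245 ≈ 0.32; interference = 1 − 0.32 = 0.68.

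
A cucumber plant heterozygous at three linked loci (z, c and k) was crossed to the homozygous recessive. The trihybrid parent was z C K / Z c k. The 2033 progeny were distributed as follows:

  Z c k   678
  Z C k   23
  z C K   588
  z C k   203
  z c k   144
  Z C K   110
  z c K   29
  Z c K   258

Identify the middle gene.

c

The two rarest classes, z c K and Z C k, are the double crossovers. Comparing them with the parentals, only the c allele has switched, so c is the middle locus and the order is k – c – z.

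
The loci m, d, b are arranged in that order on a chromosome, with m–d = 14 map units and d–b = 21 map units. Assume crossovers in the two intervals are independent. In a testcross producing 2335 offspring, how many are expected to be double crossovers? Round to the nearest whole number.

69

Map distances give recombination frequencies of 0.140 and 0.210 for the two intervals.
With no interference, expected double-crossover frequency = 0.140 × 0.210 = 0.02940.
Expected number = 0.02940 × 2335 = 68.65 ≈ 69.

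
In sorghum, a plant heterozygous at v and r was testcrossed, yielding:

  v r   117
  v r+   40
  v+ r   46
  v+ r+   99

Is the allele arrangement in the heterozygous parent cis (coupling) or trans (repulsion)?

The two most frequent classes are v+ r+ (99) and v r (117); these are the parental (non-recombinant) types.
So the F1 carried v+ r+ on one chromosome and v r on the other — the recessive alleles are on the same chromosome (cis / coupling).

cis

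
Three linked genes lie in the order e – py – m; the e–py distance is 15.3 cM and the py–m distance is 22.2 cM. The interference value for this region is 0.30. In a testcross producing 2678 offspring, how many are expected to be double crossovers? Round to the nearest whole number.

Map distances give recombination frequencies of 0.153 and 0.222 for the two intervals.
With interference 0.30 (so coincidence = 0.70), expected double-crossover frequency = 0.153 × 0.222 × 0.70 = 0.02378.
Expected number = 0.02378 × 2678 = 63.67 ≈ 64.

64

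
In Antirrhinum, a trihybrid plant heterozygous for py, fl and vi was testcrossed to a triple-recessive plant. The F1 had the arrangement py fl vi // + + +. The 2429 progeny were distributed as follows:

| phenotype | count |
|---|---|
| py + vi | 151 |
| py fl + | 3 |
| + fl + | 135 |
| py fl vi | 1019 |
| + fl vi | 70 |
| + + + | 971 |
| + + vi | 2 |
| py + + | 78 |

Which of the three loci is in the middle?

The two rarest classes, py fl + and + + vi, are the double crossovers. Comparing them with the parentals, only the vi allele has switched, so vi is the middle locus and the order is py – vi – fl.

vi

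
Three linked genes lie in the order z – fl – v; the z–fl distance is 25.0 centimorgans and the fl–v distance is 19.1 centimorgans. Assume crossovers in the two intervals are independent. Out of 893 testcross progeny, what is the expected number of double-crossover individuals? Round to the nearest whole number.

Map distances give recombination frequencies of 0.250 and 0.191 for the two intervals.
With no interference, expected double-crossover frequency = 0.250 × 0.191 = 0.04775.
Expected number = 0.04775 × 893 = 42.64 ≈ 43.

43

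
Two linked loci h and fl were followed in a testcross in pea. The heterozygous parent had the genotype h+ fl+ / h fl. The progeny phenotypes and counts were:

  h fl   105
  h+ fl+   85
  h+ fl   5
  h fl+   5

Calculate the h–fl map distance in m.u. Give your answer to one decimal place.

5.0 m.u.

The recombinant classes are h+ fl and h fl+: 5 + 5 = 10.
Recombination frequency = 10/200 = 0.0500 ≈ 5.0%, i.e. 5.0 m.u.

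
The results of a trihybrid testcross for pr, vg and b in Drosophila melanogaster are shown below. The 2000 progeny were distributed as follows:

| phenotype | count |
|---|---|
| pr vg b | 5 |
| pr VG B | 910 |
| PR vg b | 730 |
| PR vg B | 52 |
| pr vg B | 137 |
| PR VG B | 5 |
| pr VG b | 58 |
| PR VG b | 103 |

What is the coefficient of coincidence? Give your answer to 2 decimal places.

The two most frequent reciprocal classes, pr VG B and PR vg b, are the parental types, so the F1 was pr VG B / PR vg b.
The two rarest classes, PR VG B and pr vg b, are the double crossovers. Comparing them with the parentals, only the pr allele has switched, so pr is the middle locus and the order is b – pr – vg.
b–pr: (110 + 10)/2000 = 0.0600; pr–vg: (240 + 10)/2000 = 0.1250.
Expected DCO frequency = 0.0600 × 0.1250 ≈ 0.00750; observed = 10/2000 ≈ 0.00500.
Coefficient of coincidence = 0.00500/0.00750 ≈ 0.67.

0.67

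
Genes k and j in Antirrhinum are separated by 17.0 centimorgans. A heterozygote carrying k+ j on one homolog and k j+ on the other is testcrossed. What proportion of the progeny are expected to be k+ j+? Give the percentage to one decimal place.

A map distance of 17.0 centimorgans corresponds to a recombination frequency of 0.170.
The F1 is k+ j / k j+, so k+ j+ is a recombinant gamete class with expected frequency r/2 = 0.170/2 = 0.0850.
That is 0.0850 = 8.5% of the progeny.

8.5%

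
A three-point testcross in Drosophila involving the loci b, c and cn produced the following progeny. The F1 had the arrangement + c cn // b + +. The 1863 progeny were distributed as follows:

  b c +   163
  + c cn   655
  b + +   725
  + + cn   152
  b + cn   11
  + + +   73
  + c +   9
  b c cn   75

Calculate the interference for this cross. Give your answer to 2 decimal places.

The two rarest classes, + c + and b + cn, are the double crossovers. Comparing them with the parentals, only the cn allele has switched, so cn is the middle locus and the order is c – cn – b.
c–cn: (315 + 20)/1863 = 0.1798; cn–b: (148 + 20)/1863 = 0.0902.
Expected DCO frequency = 0.1798 × 0.0902 ≈ 0.01622; observed = 20/1863 ≈ 0.01074.
Coefficient of coincidence = 0.01074/0.01622 ≈ 0.66; interference = 1 − 0.66 = 0.34.

0.34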